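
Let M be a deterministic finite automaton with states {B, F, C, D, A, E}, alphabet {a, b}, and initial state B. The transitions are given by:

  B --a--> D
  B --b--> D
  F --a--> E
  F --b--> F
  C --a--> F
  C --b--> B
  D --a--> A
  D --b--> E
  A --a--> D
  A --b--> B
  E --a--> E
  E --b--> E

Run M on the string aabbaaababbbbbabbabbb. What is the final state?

B → D → A → B → D → A → D → A → B → D → E → E → E → E → E → E → E → E → E → E → E → E

E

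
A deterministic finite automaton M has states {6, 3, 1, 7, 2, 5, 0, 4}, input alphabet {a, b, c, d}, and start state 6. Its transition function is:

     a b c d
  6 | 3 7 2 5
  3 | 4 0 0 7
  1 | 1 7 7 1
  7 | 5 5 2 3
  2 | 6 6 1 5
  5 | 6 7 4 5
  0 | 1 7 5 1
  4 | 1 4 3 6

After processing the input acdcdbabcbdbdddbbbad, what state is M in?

5

start at 6
read 'a': 6 → 3
read 'c': 3 → 0
read 'd': 0 → 1
read 'c': 1 → 7
read 'd': 7 → 3
read 'b': 3 → 0
read 'a': 0 → 1
read 'b': 1 → 7
read 'c': 7 → 2
read 'b': 2 → 6
read 'd': 6 → 5
read 'b': 5 → 7
read 'd': 7 → 3
read 'd': 3 → 7
read 'd': 7 → 3
read 'b': 3 → 0
read 'b': 0 → 7
read 'b': 7 → 5
read 'a': 5 → 6
read 'd': 6 → 5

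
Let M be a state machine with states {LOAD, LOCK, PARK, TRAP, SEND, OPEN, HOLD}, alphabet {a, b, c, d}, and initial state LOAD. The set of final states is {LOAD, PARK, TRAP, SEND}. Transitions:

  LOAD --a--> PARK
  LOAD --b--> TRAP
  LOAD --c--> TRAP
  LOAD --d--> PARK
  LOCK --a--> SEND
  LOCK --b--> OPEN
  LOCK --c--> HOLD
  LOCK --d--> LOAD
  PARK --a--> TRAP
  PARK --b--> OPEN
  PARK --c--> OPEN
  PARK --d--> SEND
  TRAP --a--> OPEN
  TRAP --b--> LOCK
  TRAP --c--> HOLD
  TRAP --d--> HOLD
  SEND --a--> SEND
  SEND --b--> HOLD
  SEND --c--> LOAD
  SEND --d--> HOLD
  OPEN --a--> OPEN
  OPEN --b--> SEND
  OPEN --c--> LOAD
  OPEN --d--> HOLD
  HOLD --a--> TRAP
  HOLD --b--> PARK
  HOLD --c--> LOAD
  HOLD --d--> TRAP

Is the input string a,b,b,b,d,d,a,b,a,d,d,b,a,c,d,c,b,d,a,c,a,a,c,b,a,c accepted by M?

LOAD → PARK → OPEN → SEND → HOLD → TRAP → HOLD → TRAP → LOCK → SEND → HOLD → TRAP → LOCK → SEND → LOAD → PARK → OPEN → SEND → HOLD → TRAP → HOLD → TRAP → OPEN → LOAD → TRAP → OPEN → LOAD
End state LOAD is accepting.

Yes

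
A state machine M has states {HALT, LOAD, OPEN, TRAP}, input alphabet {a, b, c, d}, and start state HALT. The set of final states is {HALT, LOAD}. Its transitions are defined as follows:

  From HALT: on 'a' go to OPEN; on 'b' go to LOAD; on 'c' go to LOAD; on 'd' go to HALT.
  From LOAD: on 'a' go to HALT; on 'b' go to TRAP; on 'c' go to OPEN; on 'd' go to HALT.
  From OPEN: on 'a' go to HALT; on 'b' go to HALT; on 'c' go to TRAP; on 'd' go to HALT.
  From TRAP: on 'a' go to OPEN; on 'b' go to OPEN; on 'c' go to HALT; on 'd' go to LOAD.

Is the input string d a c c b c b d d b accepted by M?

Yes

Trace: HALT -d-> HALT -a-> OPEN -c-> TRAP -c-> HALT -b-> LOAD -c-> OPEN -b-> HALT -d-> HALT -d-> HALT -b-> LOAD
End state LOAD is accepting.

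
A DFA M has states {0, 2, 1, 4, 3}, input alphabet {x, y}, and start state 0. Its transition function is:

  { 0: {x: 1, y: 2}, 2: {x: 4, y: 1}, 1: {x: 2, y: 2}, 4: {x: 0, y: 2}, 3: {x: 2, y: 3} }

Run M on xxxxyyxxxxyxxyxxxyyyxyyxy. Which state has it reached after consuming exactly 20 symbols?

start at 0
read 'x': 0 → 1
read 'x': 1 → 2
read 'x': 2 → 4
read 'x': 4 → 0
read 'y': 0 → 2
read 'y': 2 → 1
read 'x': 1 → 2
read 'x': 2 → 4
read 'x': 4 → 0
read 'x': 0 → 1
read 'y': 1 → 2
read 'x': 2 → 4
read 'x': 4 → 0
read 'y': 0 → 2
read 'x': 2 → 4
read 'x': 4 → 0
read 'x': 0 → 1
read 'y': 1 → 2
read 'y': 2 → 1
read 'y': 1 → 2
After 20 symbols: 2.

2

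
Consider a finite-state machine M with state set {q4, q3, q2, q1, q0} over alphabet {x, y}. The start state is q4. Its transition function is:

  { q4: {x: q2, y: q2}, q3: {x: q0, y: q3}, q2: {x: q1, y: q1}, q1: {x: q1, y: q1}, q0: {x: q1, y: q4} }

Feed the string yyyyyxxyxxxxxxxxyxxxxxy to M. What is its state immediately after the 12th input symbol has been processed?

q1

q4 → q2 → q1 → q1 → q1 → q1 → q1 → q1 → q1 → q1 → q1 → q1 → q1
After 12 symbols: q1.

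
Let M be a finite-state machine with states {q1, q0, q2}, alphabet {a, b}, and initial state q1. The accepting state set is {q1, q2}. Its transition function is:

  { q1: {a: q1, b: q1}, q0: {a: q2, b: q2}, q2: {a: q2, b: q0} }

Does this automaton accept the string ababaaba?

Trace: q1 -a-> q1 -b-> q1 -a-> q1 -b-> q1 -a-> q1 -a-> q1 -b-> q1 -a-> q1
End state q1 is accepting.

Yes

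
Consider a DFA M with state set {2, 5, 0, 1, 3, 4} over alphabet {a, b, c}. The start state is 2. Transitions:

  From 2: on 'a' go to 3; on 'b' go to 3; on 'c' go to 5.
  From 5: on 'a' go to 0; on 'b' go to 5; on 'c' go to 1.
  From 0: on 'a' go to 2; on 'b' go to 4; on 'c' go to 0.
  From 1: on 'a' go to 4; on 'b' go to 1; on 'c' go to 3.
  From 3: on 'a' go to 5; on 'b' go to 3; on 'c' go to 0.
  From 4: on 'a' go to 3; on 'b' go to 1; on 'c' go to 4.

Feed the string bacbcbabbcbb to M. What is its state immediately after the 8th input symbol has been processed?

5

2 → 3 → 5 → 1 → 1 → 3 → 3 → 5 → 5
After 8 symbols: 5.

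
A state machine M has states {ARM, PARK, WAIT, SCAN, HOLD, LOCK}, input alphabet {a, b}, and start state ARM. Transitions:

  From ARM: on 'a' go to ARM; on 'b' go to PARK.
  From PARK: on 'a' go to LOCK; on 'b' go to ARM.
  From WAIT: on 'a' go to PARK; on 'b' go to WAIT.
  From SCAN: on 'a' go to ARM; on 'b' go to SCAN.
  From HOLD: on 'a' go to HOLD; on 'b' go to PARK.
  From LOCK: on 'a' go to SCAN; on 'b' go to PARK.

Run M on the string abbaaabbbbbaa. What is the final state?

Trace: ARM -a-> ARM -b-> PARK -b-> ARM -a-> ARM -a-> ARM -a-> ARM -b-> PARK -b-> ARM -b-> PARK -b-> ARM -b-> PARK -a-> LOCK -a-> SCAN

SCAN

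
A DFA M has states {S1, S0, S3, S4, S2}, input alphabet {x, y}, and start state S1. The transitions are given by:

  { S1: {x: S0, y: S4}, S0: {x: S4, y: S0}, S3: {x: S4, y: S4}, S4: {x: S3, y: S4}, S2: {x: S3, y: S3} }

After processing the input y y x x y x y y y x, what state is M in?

start at S1
read 'y': S1 → S4
read 'y': S4 → S4
read 'x': S4 → S3
read 'x': S3 → S4
read 'y': S4 → S4
read 'x': S4 → S3
read 'y': S3 → S4
read 'y': S4 → S4
read 'y': S4 → S4
read 'x': S4 → S3

S3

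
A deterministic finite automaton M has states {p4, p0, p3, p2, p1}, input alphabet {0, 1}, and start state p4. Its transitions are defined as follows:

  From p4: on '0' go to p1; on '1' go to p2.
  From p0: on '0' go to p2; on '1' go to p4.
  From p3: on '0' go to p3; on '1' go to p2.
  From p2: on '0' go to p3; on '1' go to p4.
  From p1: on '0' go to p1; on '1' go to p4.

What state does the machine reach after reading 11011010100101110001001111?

p4

Trace: p4 -1-> p2 -1-> p4 -0-> p1 -1-> p4 -1-> p2 -0-> p3 -1-> p2 -0-> p3 -1-> p2 -0-> p3 -0-> p3 -1-> p2 -0-> p3 -1-> p2 -1-> p4 -1-> p2 -0-> p3 -0-> p3 -0-> p3 -1-> p2 -0-> p3 -0-> p3 -1-> p2 -1-> p4 -1-> p2 -1-> p4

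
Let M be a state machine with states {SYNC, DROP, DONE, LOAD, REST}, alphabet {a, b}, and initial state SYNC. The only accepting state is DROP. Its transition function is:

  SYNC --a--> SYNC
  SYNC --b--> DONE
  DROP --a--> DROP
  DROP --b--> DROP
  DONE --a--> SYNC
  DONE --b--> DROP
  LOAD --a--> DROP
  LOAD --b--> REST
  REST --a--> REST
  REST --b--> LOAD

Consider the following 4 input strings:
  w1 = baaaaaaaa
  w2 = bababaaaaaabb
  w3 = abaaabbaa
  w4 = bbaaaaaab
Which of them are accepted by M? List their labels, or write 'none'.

w1: Trace: SYNC -b-> DONE -a-> SYNC -a-> SYNC -a-> SYNC -a-> SYNC -a-> SYNC -a-> SYNC -a-> SYNC -a-> SYNC  → end SYNC, rejected
w2: Trace: SYNC -b-> DONE -a-> SYNC -b-> DONE -a-> SYNC -b-> DONE -a-> SYNC -a-> SYNC -a-> SYNC -a-> SYNC -a-> SYNC -a-> SYNC -b-> DONE -b-> DROP  → end DROP, accepted
w3: Trace: SYNC -a-> SYNC -b-> DONE -a-> SYNC -a-> SYNC -a-> SYNC -b-> DONE -b-> DROP -a-> DROP -a-> DROP  → end DROP, accepted
w4: Trace: SYNC -b-> DONE -b-> DROP -a-> DROP -a-> DROP -a-> DROP -a-> DROP -a-> DROP -a-> DROP -b-> DROP  → end DROP, accepted

w2, w3, w4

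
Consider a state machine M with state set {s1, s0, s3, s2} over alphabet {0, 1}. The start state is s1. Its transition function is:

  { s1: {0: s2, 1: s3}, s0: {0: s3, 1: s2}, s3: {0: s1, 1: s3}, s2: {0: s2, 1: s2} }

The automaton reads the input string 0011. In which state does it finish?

s2

start at s1
read '0': s1 → s2
read '0': s2 → s2
read '1': s2 → s2
read '1': s2 → s2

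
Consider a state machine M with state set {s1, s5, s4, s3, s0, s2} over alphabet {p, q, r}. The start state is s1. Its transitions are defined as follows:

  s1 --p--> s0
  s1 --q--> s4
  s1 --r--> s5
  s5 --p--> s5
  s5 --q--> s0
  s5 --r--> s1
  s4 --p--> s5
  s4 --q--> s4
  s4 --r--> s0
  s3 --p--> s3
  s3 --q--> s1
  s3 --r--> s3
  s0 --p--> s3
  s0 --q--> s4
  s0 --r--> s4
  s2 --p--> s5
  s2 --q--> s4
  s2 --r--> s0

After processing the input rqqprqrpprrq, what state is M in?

s1 → s5 → s0 → s4 → s5 → s1 → s4 → s0 → s3 → s3 → s3 → s3 → s1

s1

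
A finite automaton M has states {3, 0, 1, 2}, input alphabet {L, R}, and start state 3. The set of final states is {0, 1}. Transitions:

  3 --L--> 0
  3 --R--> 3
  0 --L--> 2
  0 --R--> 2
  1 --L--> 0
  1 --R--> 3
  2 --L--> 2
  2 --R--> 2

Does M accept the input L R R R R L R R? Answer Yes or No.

3 → 0 → 2 → 2 → 2 → 2 → 2 → 2 → 2
End state 2 is not accepting.

No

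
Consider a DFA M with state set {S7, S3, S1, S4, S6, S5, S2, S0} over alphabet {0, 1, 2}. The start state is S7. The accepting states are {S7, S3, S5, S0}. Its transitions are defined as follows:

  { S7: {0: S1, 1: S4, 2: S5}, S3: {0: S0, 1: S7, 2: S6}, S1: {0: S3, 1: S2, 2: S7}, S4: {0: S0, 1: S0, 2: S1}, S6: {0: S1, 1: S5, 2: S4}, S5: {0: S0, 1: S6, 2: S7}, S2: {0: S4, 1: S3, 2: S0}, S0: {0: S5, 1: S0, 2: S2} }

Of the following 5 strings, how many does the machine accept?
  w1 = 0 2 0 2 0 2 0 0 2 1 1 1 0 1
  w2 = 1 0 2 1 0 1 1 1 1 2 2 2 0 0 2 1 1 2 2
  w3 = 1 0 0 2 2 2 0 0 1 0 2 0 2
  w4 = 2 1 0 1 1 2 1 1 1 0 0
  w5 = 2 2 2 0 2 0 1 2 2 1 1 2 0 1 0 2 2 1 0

w1: S7 → S1 → S7 → S1 → S7 → S1 → S7 → S1 → S3 → S6 → S5 → S6 → S5 → S0 → S0  → end S0, accepted
w2: S7 → S4 → S0 → S2 → S3 → S0 → S0 → S0 → S0 → S0 → S2 → S0 → S2 → S4 → S0 → S2 → S3 → S7 → S5 → S7  → end S7, accepted
w3: S7 → S4 → S0 → S5 → S7 → S5 → S7 → S1 → S3 → S7 → S1 → S7 → S1 → S7  → end S7, accepted
w4: S7 → S5 → S6 → S1 → S2 → S3 → S6 → S5 → S6 → S5 → S0 → S5  → end S5, accepted
w5: S7 → S5 → S7 → S5 → S0 → S2 → S4 → S0 → S2 → S0 → S0 → S0 → S2 → S4 → S0 → S5 → S7 → S5 → S6 → S1  → end S1, rejected

4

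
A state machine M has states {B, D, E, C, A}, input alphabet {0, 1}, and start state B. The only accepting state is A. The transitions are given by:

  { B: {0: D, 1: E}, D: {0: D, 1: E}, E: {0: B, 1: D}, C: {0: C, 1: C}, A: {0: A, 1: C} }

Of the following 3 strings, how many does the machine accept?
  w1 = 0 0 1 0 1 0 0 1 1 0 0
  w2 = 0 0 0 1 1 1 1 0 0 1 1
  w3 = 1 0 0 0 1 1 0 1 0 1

0

w1: Trace: B -0-> D -0-> D -1-> E -0-> B -1-> E -0-> B -0-> D -1-> E -1-> D -0-> D -0-> D  → end D, rejected
w2: Trace: B -0-> D -0-> D -0-> D -1-> E -1-> D -1-> E -1-> D -0-> D -0-> D -1-> E -1-> D  → end D, rejected
w3: Trace: B -1-> E -0-> B -0-> D -0-> D -1-> E -1-> D -0-> D -1-> E -0-> B -1-> E  → end E, rejected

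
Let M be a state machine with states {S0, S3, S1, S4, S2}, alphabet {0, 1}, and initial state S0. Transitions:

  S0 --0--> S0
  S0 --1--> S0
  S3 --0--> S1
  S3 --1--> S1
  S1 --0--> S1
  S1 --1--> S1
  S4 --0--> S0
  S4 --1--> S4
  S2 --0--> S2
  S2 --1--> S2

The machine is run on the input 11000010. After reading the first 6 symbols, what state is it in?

Trace: S0 -1-> S0 -1-> S0 -0-> S0 -0-> S0 -0-> S0 -0-> S0
After 6 symbols: S0.

S0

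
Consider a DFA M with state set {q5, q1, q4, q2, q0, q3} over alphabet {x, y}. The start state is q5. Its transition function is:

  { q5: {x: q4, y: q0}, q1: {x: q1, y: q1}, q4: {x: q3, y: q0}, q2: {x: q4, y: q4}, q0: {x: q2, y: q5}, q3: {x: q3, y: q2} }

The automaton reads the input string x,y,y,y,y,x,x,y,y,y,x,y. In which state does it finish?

q4

Trace: q5 -x-> q4 -y-> q0 -y-> q5 -y-> q0 -y-> q5 -x-> q4 -x-> q3 -y-> q2 -y-> q4 -y-> q0 -x-> q2 -y-> q4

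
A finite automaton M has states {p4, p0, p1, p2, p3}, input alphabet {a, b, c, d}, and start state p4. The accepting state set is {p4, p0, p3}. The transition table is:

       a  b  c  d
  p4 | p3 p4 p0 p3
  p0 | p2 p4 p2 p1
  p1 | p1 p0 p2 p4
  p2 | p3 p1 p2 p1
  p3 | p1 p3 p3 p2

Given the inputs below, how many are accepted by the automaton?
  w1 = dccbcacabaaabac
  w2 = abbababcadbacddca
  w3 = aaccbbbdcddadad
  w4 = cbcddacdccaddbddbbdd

w1:
  start at p4
  read 'd': p4 → p3
  read 'c': p3 → p3
  read 'c': p3 → p3
  read 'b': p3 → p3
  read 'c': p3 → p3
  read 'a': p3 → p1
  read 'c': p1 → p2
  read 'a': p2 → p3
  read 'b': p3 → p3
  read 'a': p3 → p1
  read 'a': p1 → p1
  read 'a': p1 → p1
  read 'b': p1 → p0
  read 'a': p0 → p2
  read 'c': p2 → p2
  end p2, rejected
w2:
  start at p4
  read 'a': p4 → p3
  read 'b': p3 → p3
  read 'b': p3 → p3
  read 'a': p3 → p1
  read 'b': p1 → p0
  read 'a': p0 → p2
  read 'b': p2 → p1
  read 'c': p1 → p2
  read 'a': p2 → p3
  read 'd': p3 → p2
  read 'b': p2 → p1
  read 'a': p1 → p1
  read 'c': p1 → p2
  read 'd': p2 → p1
  read 'd': p1 → p4
  read 'c': p4 → p0
  read 'a': p0 → p2
  end p2, rejected
w3:
  start at p4
  read 'a': p4 → p3
  read 'a': p3 → p1
  read 'c': p1 → p2
  read 'c': p2 → p2
  read 'b': p2 → p1
  read 'b': p1 → p0
  read 'b': p0 → p4
  read 'd': p4 → p3
  read 'c': p3 → p3
  read 'd': p3 → p2
  read 'd': p2 → p1
  read 'a': p1 → p1
  read 'd': p1 → p4
  read 'a': p4 → p3
  read 'd': p3 → p2
  end p2, rejected
w4:
  start at p4
  read 'c': p4 → p0
  read 'b': p0 → p4
  read 'c': p4 → p0
  read 'd': p0 → p1
  read 'd': p1 → p4
  read 'a': p4 → p3
  read 'c': p3 → p3
  read 'd': p3 → p2
  read 'c': p2 → p2
  read 'c': p2 → p2
  read 'a': p2 → p3
  read 'd': p3 → p2
  read 'd': p2 → p1
  read 'b': p1 → p0
  read 'd': p0 → p1
  read 'd': p1 → p4
  read 'b': p4 → p4
  read 'b': p4 → p4
  read 'd': p4 → p3
  read 'd': p3 → p2
  end p2, rejected

0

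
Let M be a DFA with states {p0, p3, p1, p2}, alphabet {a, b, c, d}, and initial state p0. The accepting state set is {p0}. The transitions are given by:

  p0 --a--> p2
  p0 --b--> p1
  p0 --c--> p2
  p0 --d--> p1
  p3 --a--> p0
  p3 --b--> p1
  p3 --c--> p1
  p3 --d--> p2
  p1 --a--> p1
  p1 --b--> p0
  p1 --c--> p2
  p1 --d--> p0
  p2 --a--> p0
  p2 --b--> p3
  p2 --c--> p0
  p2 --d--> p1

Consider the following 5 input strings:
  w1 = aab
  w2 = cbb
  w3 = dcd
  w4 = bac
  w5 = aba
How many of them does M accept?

1

w1:
  start at p0
  read 'a': p0 → p2
  read 'a': p2 → p0
  read 'b': p0 → p1
  end p1, rejected
w2:
  start at p0
  read 'c': p0 → p2
  read 'b': p2 → p3
  read 'b': p3 → p1
  end p1, rejected
w3:
  start at p0
  read 'd': p0 → p1
  read 'c': p1 → p2
  read 'd': p2 → p1
  end p1, rejected
w4:
  start at p0
  read 'b': p0 → p1
  read 'a': p1 → p1
  read 'c': p1 → p2
  end p2, rejected
w5:
  start at p0
  read 'a': p0 → p2
  read 'b': p2 → p3
  read 'a': p3 → p0
  end p0, accepted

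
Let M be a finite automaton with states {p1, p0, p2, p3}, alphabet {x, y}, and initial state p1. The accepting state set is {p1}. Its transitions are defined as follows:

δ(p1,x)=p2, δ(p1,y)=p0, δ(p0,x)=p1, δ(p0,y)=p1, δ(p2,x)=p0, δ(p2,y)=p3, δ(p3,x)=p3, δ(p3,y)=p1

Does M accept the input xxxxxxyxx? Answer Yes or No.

p1 → p2 → p0 → p1 → p2 → p0 → p1 → p0 → p1 → p2
End state p2 is not accepting.

No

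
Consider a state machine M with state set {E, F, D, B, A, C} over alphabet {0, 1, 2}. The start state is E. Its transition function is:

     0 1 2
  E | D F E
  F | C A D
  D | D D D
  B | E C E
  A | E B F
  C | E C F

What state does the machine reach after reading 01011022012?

D

start at E
read '0': E → D
read '1': D → D
read '0': D → D
read '1': D → D
read '1': D → D
read '0': D → D
read '2': D → D
read '2': D → D
read '0': D → D
read '1': D → D
read '2': D → D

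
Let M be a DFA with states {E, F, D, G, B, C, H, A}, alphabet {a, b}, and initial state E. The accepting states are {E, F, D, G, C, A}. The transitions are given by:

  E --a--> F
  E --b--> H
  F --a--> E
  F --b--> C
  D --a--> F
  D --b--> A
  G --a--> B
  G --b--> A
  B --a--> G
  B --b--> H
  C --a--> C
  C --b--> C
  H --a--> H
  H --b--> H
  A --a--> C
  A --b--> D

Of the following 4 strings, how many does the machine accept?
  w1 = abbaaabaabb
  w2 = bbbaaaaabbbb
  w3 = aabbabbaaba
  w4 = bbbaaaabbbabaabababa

1

w1: E → F → C → C → C → C → C → C → C → C → C → C  → end C, accepted
w2: E → H → H → H → H → H → H → H → H → H → H → H → H  → end H, rejected
w3: E → F → E → H → H → H → H → H → H → H → H → H  → end H, rejected
w4: E → H → H → H → H → H → H → H → H → H → H → H → H → H → H → H → H → H → H → H → H  → end H, rejected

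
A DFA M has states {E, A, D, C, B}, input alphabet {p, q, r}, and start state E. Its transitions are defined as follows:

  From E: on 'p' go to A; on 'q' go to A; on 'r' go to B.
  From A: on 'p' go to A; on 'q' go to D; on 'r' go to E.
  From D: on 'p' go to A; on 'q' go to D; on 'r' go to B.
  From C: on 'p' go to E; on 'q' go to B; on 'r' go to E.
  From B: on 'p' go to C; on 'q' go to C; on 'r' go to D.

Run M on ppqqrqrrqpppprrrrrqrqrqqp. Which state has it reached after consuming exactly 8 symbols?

start at E
read 'p': E → A
read 'p': A → A
read 'q': A → D
read 'q': D → D
read 'r': D → B
read 'q': B → C
read 'r': C → E
read 'r': E → B
After 8 symbols: B.

B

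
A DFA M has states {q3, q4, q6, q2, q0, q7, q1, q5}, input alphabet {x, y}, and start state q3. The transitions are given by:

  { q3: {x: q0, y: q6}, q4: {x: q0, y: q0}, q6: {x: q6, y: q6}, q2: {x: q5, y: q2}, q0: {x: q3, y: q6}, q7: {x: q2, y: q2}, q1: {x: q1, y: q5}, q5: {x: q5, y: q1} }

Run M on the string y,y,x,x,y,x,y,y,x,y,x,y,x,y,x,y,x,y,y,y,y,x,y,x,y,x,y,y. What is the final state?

q6

start at q3
read 'y': q3 → q6
read 'y': q6 → q6
read 'x': q6 → q6
read 'x': q6 → q6
read 'y': q6 → q6
read 'x': q6 → q6
read 'y': q6 → q6
read 'y': q6 → q6
read 'x': q6 → q6
read 'y': q6 → q6
read 'x': q6 → q6
read 'y': q6 → q6
read 'x': q6 → q6
read 'y': q6 → q6
read 'x': q6 → q6
read 'y': q6 → q6
read 'x': q6 → q6
read 'y': q6 → q6
read 'y': q6 → q6
read 'y': q6 → q6
read 'y': q6 → q6
read 'x': q6 → q6
read 'y': q6 → q6
read 'x': q6 → q6
read 'y': q6 → q6
read 'x': q6 → q6
read 'y': q6 → q6
read 'y': q6 → q6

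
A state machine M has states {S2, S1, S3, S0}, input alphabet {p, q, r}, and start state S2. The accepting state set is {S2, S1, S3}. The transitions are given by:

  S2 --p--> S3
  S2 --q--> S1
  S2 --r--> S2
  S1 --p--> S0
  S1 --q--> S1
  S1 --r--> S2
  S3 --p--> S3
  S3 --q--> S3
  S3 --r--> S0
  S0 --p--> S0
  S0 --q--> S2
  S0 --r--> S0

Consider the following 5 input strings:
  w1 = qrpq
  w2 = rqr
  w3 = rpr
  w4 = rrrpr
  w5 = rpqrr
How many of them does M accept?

2

w1: S2 → S1 → S2 → S3 → S3  → end S3, accepted
w2: S2 → S2 → S1 → S2  → end S2, accepted
w3: S2 → S2 → S3 → S0  → end S0, rejected
w4: S2 → S2 → S2 → S2 → S3 → S0  → end S0, rejected
w5: S2 → S2 → S3 → S3 → S0 → S0  → end S0, rejected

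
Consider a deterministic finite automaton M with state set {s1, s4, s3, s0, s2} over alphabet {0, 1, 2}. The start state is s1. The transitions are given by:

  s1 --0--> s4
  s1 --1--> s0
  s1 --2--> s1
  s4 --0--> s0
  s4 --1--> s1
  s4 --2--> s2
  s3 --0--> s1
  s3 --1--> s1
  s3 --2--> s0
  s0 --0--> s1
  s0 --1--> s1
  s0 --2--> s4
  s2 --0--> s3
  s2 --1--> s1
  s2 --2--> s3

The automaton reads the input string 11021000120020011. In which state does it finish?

s1 → s0 → s1 → s4 → s2 → s1 → s4 → s0 → s1 → s0 → s4 → s0 → s1 → s1 → s4 → s0 → s1 → s0

s0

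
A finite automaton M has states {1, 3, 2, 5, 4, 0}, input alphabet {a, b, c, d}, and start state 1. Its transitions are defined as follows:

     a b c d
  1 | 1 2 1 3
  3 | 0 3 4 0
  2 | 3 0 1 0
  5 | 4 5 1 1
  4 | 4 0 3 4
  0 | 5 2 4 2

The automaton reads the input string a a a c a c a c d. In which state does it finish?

3

1 → 1 → 1 → 1 → 1 → 1 → 1 → 1 → 1 → 3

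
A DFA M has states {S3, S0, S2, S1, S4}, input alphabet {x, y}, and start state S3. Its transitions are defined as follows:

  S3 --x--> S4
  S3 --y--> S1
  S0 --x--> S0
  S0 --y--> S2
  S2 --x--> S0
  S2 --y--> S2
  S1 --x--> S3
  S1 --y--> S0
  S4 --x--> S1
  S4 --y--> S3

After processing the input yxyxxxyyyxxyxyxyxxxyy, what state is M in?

start at S3
read 'y': S3 → S1
read 'x': S1 → S3
read 'y': S3 → S1
read 'x': S1 → S3
read 'x': S3 → S4
read 'x': S4 → S1
read 'y': S1 → S0
read 'y': S0 → S2
read 'y': S2 → S2
read 'x': S2 → S0
read 'x': S0 → S0
read 'y': S0 → S2
read 'x': S2 → S0
read 'y': S0 → S2
read 'x': S2 → S0
read 'y': S0 → S2
read 'x': S2 → S0
read 'x': S0 → S0
read 'x': S0 → S0
read 'y': S0 → S2
read 'y': S2 → S2

S2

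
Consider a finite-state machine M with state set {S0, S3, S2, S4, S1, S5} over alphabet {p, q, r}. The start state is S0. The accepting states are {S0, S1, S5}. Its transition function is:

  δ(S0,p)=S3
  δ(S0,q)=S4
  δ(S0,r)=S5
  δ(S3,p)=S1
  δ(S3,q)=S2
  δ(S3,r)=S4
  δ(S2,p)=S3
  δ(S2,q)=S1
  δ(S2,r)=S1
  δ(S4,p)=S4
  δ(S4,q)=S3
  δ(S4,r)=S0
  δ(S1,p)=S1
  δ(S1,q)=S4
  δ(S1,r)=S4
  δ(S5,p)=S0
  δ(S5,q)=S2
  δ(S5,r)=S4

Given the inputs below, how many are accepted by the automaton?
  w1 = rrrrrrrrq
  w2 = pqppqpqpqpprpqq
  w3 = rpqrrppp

w1: S0 → S5 → S4 → S0 → S5 → S4 → S0 → S5 → S4 → S3  → end S3, rejected
w2: S0 → S3 → S2 → S3 → S1 → S4 → S4 → S3 → S1 → S4 → S4 → S4 → S0 → S3 → S2 → S1  → end S1, accepted
w3: S0 → S5 → S0 → S4 → S0 → S5 → S0 → S3 → S1  → end S1, accepted

2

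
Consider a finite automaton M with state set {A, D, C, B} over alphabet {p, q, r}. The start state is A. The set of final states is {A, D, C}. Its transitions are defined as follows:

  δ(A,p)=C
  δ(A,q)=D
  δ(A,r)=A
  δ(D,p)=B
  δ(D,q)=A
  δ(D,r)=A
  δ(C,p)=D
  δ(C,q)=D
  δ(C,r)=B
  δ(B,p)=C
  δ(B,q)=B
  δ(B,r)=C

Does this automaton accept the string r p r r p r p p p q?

Trace: A -r-> A -p-> C -r-> B -r-> C -p-> D -r-> A -p-> C -p-> D -p-> B -q-> B
End state B is not accepting.

No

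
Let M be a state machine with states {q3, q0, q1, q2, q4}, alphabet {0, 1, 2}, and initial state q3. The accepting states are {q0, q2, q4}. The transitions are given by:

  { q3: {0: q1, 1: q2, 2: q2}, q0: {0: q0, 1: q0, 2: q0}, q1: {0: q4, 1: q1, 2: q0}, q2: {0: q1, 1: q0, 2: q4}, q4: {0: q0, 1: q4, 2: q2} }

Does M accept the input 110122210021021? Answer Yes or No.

q3 → q2 → q0 → q0 → q0 → q0 → q0 → q0 → q0 → q0 → q0 → q0 → q0 → q0 → q0 → q0
End state q0 is accepting.

Yes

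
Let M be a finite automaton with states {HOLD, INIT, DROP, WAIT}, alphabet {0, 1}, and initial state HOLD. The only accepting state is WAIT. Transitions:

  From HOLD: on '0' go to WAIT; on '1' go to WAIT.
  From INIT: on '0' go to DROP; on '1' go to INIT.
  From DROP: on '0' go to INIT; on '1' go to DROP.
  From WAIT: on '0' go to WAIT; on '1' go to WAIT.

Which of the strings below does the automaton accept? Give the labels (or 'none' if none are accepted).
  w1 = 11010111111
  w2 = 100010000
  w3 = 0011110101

w1: Trace: HOLD -1-> WAIT -1-> WAIT -0-> WAIT -1-> WAIT -0-> WAIT -1-> WAIT -1-> WAIT -1-> WAIT -1-> WAIT -1-> WAIT -1-> WAIT  → end WAIT, accepted
w2: Trace: HOLD -1-> WAIT -0-> WAIT -0-> WAIT -0-> WAIT -1-> WAIT -0-> WAIT -0-> WAIT -0-> WAIT -0-> WAIT  → end WAIT, accepted
w3: Trace: HOLD -0-> WAIT -0-> WAIT -1-> WAIT -1-> WAIT -1-> WAIT -1-> WAIT -0-> WAIT -1-> WAIT -0-> WAIT -1-> WAIT  → end WAIT, accepted

w1, w2, w3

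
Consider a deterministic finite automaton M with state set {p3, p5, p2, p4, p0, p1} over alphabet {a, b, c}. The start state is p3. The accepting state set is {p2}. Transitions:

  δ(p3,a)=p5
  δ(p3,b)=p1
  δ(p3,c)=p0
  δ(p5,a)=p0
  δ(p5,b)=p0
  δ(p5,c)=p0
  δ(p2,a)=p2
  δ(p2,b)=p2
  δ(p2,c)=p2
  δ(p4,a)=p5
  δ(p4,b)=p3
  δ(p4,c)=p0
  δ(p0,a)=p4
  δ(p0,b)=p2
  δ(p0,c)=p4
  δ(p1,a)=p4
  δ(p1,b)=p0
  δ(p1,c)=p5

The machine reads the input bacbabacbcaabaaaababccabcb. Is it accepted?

start at p3
read 'b': p3 → p1
read 'a': p1 → p4
read 'c': p4 → p0
read 'b': p0 → p2
read 'a': p2 → p2
read 'b': p2 → p2
read 'a': p2 → p2
read 'c': p2 → p2
read 'b': p2 → p2
read 'c': p2 → p2
read 'a': p2 → p2
read 'a': p2 → p2
read 'b': p2 → p2
read 'a': p2 → p2
read 'a': p2 → p2
read 'a': p2 → p2
read 'a': p2 → p2
read 'b': p2 → p2
read 'a': p2 → p2
read 'b': p2 → p2
read 'c': p2 → p2
read 'c': p2 → p2
read 'a': p2 → p2
read 'b': p2 → p2
read 'c': p2 → p2
read 'b': p2 → p2
End state p2 is accepting.

Yes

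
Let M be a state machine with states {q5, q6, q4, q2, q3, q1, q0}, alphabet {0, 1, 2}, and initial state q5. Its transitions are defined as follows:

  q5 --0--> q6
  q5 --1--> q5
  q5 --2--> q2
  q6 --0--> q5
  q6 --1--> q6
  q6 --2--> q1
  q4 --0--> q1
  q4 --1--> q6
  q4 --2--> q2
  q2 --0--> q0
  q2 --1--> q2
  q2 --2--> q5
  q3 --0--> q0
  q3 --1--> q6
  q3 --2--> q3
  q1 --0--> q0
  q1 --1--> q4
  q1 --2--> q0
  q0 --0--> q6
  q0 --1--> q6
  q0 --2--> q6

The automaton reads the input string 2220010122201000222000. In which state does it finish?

Trace: q5 -2-> q2 -2-> q5 -2-> q2 -0-> q0 -0-> q6 -1-> q6 -0-> q5 -1-> q5 -2-> q2 -2-> q5 -2-> q2 -0-> q0 -1-> q6 -0-> q5 -0-> q6 -0-> q5 -2-> q2 -2-> q5 -2-> q2 -0-> q0 -0-> q6 -0-> q5

q5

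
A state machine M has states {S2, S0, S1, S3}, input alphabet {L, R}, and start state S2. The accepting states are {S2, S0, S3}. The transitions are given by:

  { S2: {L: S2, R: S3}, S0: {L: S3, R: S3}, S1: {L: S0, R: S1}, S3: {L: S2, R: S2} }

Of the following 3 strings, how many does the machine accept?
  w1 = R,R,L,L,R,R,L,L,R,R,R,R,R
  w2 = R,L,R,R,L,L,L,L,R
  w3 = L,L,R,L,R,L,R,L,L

3

w1:
  start at S2
  read 'R': S2 → S3
  read 'R': S3 → S2
  read 'L': S2 → S2
  read 'L': S2 → S2
  read 'R': S2 → S3
  read 'R': S3 → S2
  read 'L': S2 → S2
  read 'L': S2 → S2
  read 'R': S2 → S3
  read 'R': S3 → S2
  read 'R': S2 → S3
  read 'R': S3 → S2
  read 'R': S2 → S3
  end S3, accepted
w2:
  start at S2
  read 'R': S2 → S3
  read 'L': S3 → S2
  read 'R': S2 → S3
  read 'R': S3 → S2
  read 'L': S2 → S2
  read 'L': S2 → S2
  read 'L': S2 → S2
  read 'L': S2 → S2
  read 'R': S2 → S3
  end S3, accepted
w3:
  start at S2
  read 'L': S2 → S2
  read 'L': S2 → S2
  read 'R': S2 → S3
  read 'L': S3 → S2
  read 'R': S2 → S3
  read 'L': S3 → S2
  read 'R': S2 → S3
  read 'L': S3 → S2
  read 'L': S2 → S2
  end S2, accepted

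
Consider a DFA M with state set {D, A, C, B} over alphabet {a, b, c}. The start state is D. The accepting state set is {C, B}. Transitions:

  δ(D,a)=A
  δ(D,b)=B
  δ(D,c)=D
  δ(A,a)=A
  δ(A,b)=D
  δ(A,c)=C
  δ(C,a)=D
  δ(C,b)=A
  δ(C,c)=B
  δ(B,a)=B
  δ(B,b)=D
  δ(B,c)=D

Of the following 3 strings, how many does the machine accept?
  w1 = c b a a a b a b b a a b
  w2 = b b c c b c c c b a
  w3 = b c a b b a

2

w1:
  start at D
  read 'c': D → D
  read 'b': D → B
  read 'a': B → B
  read 'a': B → B
  read 'a': B → B
  read 'b': B → D
  read 'a': D → A
  read 'b': A → D
  read 'b': D → B
  read 'a': B → B
  read 'a': B → B
  read 'b': B → D
  end D, rejected
w2:
  start at D
  read 'b': D → B
  read 'b': B → D
  read 'c': D → D
  read 'c': D → D
  read 'b': D → B
  read 'c': B → D
  read 'c': D → D
  read 'c': D → D
  read 'b': D → B
  read 'a': B → B
  end B, accepted
w3:
  start at D
  read 'b': D → B
  read 'c': B → D
  read 'a': D → A
  read 'b': A → D
  read 'b': D → B
  read 'a': B → B
  end B, accepted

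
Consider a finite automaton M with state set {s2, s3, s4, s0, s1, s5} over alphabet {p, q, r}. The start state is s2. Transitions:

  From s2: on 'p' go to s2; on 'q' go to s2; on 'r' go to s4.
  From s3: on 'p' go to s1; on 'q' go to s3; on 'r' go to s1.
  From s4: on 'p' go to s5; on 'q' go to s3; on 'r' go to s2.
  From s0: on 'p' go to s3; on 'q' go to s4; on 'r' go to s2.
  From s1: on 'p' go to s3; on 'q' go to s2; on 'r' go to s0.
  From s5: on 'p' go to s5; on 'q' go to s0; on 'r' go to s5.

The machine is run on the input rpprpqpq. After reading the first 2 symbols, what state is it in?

Trace: s2 -r-> s4 -p-> s5
After 2 symbols: s5.

s5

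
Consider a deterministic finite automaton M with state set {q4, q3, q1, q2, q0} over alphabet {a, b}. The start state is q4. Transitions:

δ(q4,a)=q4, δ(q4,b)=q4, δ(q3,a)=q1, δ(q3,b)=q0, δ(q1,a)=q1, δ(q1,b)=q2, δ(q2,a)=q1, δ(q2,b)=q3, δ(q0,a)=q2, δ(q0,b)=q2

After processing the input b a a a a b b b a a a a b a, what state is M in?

q4 → q4 → q4 → q4 → q4 → q4 → q4 → q4 → q4 → q4 → q4 → q4 → q4 → q4 → q4

q4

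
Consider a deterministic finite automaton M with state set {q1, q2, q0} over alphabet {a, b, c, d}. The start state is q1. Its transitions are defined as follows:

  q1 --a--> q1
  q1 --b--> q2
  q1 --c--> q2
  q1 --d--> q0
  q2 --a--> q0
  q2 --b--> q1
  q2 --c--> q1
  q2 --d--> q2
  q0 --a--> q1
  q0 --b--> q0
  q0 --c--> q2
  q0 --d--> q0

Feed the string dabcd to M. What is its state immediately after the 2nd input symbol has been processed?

q1

Trace: q1 -d-> q0 -a-> q1
After 2 symbols: q1.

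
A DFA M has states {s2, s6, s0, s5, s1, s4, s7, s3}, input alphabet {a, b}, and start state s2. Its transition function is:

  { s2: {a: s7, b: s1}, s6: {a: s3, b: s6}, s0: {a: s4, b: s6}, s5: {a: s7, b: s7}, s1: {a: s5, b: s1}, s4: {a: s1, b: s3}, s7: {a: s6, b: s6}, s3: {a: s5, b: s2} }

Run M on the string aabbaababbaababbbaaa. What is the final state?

s7

start at s2
read 'a': s2 → s7
read 'a': s7 → s6
read 'b': s6 → s6
read 'b': s6 → s6
read 'a': s6 → s3
read 'a': s3 → s5
read 'b': s5 → s7
read 'a': s7 → s6
read 'b': s6 → s6
read 'b': s6 → s6
read 'a': s6 → s3
read 'a': s3 → s5
read 'b': s5 → s7
read 'a': s7 → s6
read 'b': s6 → s6
read 'b': s6 → s6
read 'b': s6 → s6
read 'a': s6 → s3
read 'a': s3 → s5
read 'a': s5 → s7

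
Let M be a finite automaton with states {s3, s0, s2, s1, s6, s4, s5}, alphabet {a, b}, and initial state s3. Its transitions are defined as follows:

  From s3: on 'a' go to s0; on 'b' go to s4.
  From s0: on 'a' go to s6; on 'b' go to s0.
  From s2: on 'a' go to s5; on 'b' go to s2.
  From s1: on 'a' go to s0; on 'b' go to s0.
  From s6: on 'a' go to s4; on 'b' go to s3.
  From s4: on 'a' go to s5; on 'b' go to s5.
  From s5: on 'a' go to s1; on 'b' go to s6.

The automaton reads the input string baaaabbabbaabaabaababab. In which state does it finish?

s3

start at s3
read 'b': s3 → s4
read 'a': s4 → s5
read 'a': s5 → s1
read 'a': s1 → s0
read 'a': s0 → s6
read 'b': s6 → s3
read 'b': s3 → s4
read 'a': s4 → s5
read 'b': s5 → s6
read 'b': s6 → s3
read 'a': s3 → s0
read 'a': s0 → s6
read 'b': s6 → s3
read 'a': s3 → s0
read 'a': s0 → s6
read 'b': s6 → s3
read 'a': s3 → s0
read 'a': s0 → s6
read 'b': s6 → s3
read 'a': s3 → s0
read 'b': s0 → s0
read 'a': s0 → s6
read 'b': s6 → s3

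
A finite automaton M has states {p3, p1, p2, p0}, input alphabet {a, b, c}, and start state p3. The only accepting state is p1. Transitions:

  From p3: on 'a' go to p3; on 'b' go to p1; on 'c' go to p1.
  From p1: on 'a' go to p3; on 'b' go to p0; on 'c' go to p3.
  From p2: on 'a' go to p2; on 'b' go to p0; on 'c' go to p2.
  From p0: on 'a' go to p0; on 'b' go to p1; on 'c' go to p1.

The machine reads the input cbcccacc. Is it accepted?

No

start at p3
read 'c': p3 → p1
read 'b': p1 → p0
read 'c': p0 → p1
read 'c': p1 → p3
read 'c': p3 → p1
read 'a': p1 → p3
read 'c': p3 → p1
read 'c': p1 → p3
End state p3 is not accepting.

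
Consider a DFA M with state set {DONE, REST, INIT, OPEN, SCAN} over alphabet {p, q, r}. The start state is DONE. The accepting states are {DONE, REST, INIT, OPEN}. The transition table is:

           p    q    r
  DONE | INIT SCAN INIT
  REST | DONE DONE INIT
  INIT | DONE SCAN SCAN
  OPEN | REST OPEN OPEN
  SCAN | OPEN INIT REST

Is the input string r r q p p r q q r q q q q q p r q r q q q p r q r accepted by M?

Yes

DONE → INIT → SCAN → INIT → DONE → INIT → SCAN → INIT → SCAN → REST → DONE → SCAN → INIT → SCAN → INIT → DONE → INIT → SCAN → REST → DONE → SCAN → INIT → DONE → INIT → SCAN → REST
End state REST is accepting.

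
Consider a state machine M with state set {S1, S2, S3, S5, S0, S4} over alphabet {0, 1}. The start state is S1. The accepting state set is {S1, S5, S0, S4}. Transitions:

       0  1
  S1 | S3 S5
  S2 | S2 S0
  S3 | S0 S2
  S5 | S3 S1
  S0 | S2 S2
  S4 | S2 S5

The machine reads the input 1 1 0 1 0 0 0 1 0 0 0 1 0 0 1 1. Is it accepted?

No

start at S1
read '1': S1 → S5
read '1': S5 → S1
read '0': S1 → S3
read '1': S3 → S2
read '0': S2 → S2
read '0': S2 → S2
read '0': S2 → S2
read '1': S2 → S0
read '0': S0 → S2
read '0': S2 → S2
read '0': S2 → S2
read '1': S2 → S0
read '0': S0 → S2
read '0': S2 → S2
read '1': S2 → S0
read '1': S0 → S2
End state S2 is not accepting.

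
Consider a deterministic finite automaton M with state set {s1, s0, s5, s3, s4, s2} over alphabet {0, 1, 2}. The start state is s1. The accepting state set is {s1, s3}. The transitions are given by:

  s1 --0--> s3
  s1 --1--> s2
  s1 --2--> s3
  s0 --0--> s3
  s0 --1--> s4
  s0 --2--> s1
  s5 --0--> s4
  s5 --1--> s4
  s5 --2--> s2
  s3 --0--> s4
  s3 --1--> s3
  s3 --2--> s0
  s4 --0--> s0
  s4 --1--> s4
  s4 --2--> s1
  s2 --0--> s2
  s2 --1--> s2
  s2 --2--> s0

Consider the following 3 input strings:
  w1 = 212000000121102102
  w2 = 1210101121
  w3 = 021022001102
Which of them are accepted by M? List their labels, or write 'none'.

w1:
  start at s1
  read '2': s1 → s3
  read '1': s3 → s3
  read '2': s3 → s0
  read '0': s0 → s3
  read '0': s3 → s4
  read '0': s4 → s0
  read '0': s0 → s3
  read '0': s3 → s4
  read '0': s4 → s0
  read '1': s0 → s4
  read '2': s4 → s1
  read '1': s1 → s2
  read '1': s2 → s2
  read '0': s2 → s2
  read '2': s2 → s0
  read '1': s0 → s4
  read '0': s4 → s0
  read '2': s0 → s1
  end s1, accepted
w2:
  start at s1
  read '1': s1 → s2
  read '2': s2 → s0
  read '1': s0 → s4
  read '0': s4 → s0
  read '1': s0 → s4
  read '0': s4 → s0
  read '1': s0 → s4
  read '1': s4 → s4
  read '2': s4 → s1
  read '1': s1 → s2
  end s2, rejected
w3:
  start at s1
  read '0': s1 → s3
  read '2': s3 → s0
  read '1': s0 → s4
  read '0': s4 → s0
  read '2': s0 → s1
  read '2': s1 → s3
  read '0': s3 → s4
  read '0': s4 → s0
  read '1': s0 → s4
  read '1': s4 → s4
  read '0': s4 → s0
  read '2': s0 → s1
  end s1, accepted

w1, w3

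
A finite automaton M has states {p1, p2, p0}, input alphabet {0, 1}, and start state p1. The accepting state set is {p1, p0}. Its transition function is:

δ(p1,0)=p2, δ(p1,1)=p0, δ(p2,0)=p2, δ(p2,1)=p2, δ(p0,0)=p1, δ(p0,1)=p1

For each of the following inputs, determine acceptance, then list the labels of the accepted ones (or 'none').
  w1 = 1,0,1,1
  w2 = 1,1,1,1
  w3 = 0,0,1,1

w1: Trace: p1 -1-> p0 -0-> p1 -1-> p0 -1-> p1  → end p1, accepted
w2: Trace: p1 -1-> p0 -1-> p1 -1-> p0 -1-> p1  → end p1, accepted
w3: Trace: p1 -0-> p2 -0-> p2 -1-> p2 -1-> p2  → end p2, rejected

w1, w2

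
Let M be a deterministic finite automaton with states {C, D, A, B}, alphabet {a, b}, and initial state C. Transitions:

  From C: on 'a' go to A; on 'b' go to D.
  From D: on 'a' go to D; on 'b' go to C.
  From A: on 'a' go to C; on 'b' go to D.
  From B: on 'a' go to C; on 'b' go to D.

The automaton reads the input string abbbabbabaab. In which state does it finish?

start at C
read 'a': C → A
read 'b': A → D
read 'b': D → C
read 'b': C → D
read 'a': D → D
read 'b': D → C
read 'b': C → D
read 'a': D → D
read 'b': D → C
read 'a': C → A
read 'a': A → C
read 'b': C → D

D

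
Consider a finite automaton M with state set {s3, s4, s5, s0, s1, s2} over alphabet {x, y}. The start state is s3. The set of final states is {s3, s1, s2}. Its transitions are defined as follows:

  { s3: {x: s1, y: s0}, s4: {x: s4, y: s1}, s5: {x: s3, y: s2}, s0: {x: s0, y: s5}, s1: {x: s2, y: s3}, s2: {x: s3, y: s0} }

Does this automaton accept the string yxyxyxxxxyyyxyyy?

start at s3
read 'y': s3 → s0
read 'x': s0 → s0
read 'y': s0 → s5
read 'x': s5 → s3
read 'y': s3 → s0
read 'x': s0 → s0
read 'x': s0 → s0
read 'x': s0 → s0
read 'x': s0 → s0
read 'y': s0 → s5
read 'y': s5 → s2
read 'y': s2 → s0
read 'x': s0 → s0
read 'y': s0 → s5
read 'y': s5 → s2
read 'y': s2 → s0
End state s0 is not accepting.

No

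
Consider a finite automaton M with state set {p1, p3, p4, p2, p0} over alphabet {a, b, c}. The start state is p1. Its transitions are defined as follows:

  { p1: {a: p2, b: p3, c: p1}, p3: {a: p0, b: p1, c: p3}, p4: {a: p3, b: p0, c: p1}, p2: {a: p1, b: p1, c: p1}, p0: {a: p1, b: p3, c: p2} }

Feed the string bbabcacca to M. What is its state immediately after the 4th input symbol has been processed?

p1 → p3 → p1 → p2 → p1
After 4 symbols: p1.

p1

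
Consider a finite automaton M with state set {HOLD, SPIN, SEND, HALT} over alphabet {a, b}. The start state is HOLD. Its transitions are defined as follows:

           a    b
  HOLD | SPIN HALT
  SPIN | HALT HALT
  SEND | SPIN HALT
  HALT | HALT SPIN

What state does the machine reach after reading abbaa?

HALT

HOLD → SPIN → HALT → SPIN → HALT → HALT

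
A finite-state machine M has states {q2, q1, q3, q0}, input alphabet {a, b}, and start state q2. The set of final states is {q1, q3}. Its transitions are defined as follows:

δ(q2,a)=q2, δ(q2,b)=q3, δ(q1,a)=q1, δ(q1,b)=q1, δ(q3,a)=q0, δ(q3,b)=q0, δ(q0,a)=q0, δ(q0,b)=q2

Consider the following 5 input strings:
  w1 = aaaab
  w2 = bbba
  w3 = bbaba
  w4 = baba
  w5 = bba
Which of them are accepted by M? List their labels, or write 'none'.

w1

w1:
  start at q2
  read 'a': q2 → q2
  read 'a': q2 → q2
  read 'a': q2 → q2
  read 'a': q2 → q2
  read 'b': q2 → q3
  end q3, accepted
w2:
  start at q2
  read 'b': q2 → q3
  read 'b': q3 → q0
  read 'b': q0 → q2
  read 'a': q2 → q2
  end q2, rejected
w3:
  start at q2
  read 'b': q2 → q3
  read 'b': q3 → q0
  read 'a': q0 → q0
  read 'b': q0 → q2
  read 'a': q2 → q2
  end q2, rejected
w4:
  start at q2
  read 'b': q2 → q3
  read 'a': q3 → q0
  read 'b': q0 → q2
  read 'a': q2 → q2
  end q2, rejected
w5:
  start at q2
  read 'b': q2 → q3
  read 'b': q3 → q0
  read 'a': q0 → q0
  end q0, rejected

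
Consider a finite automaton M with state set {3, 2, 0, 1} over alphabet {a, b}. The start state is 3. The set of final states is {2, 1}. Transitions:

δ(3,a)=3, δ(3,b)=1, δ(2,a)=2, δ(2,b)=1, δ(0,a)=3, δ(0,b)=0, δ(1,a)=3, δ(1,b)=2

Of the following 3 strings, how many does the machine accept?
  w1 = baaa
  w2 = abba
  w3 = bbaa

2

w1: 3 → 1 → 3 → 3 → 3  → end 3, rejected
w2: 3 → 3 → 1 → 2 → 2  → end 2, accepted
w3: 3 → 1 → 2 → 2 → 2  → end 2, accepted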